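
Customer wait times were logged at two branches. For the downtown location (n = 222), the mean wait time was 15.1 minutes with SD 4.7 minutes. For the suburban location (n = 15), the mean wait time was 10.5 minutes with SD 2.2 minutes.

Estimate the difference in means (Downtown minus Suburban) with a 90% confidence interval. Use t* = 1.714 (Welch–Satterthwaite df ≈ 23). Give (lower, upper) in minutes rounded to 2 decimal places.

(3.49, 5.71)

Per-group SEs: s₁/√n₁ = 4.7/√222 = 0.3154, s₂/√n₂ = 2.2/√15 = 0.5680.
Unpooled SE of the difference: √(0.09947716 + 0.322624) = 0.6497.
Margin of error = t* · SE = 1.714 × 0.6497 = 1.1136.
x̄₁ − x̄₂ = 15.1 − 10.5 = 4.6000.
CI: 4.6000 ± 1.1136 = (3.49, 5.71).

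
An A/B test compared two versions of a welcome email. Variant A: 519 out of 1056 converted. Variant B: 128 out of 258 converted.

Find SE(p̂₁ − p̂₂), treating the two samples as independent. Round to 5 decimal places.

Sample proportions: 519/1056 = 0.4915, 128/258 = 0.4961.
Each SE is √(p̂(1−p̂)/n): √(0.4915·0.5085/1056) = 0.01538 and √(0.4961·0.5039/258) = 0.03113.
SE(p̂₁ − p̂₂) = √(SE₁² + SE₂²) = √(0.0002365444 + 0.0009690769) = 0.03472, since the two samples are independent.

0.03472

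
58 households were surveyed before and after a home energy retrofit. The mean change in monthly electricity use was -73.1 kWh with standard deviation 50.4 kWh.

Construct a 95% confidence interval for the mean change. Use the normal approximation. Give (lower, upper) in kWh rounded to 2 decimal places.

(-86.07, -60.13)

This is a matched-pairs design, so SE = s_d/√n = 50.4/√58 = 6.6178.
Margin = 1.960 × 6.6178 = 12.9709; the interval is -73.1 ± 12.9709 = (-86.07, -60.13).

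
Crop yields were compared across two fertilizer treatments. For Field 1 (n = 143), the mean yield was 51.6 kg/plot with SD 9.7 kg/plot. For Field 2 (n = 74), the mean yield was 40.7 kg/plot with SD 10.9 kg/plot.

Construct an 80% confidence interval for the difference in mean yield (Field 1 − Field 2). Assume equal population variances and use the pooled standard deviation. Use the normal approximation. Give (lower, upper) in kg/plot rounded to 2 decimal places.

(9.04, 12.76)

s_p = √[((n₁−1)s₁² + (n₂−1)s₂²)/(n₁+n₂−2)] = √[(142·9.7² + 73·10.9²)/215] = 10.1234.
SE = 10.1234·√(1/143 + 1/74) = 1.4497.
With z* = 1.282, margin = 1.282 × 1.4497 = 1.8585.
x̄₁ − x̄₂ = 51.6 − 40.7 = 10.9000; interval 10.9000 ± 1.8585 = (9.04, 12.76).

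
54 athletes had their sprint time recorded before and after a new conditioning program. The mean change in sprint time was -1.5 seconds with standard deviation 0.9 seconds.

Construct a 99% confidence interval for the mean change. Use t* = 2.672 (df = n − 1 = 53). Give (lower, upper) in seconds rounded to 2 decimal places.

This is a matched-pairs design, so SE = s_d/√n = 0.9/√54 = 0.1225.
Margin = 2.672 × 0.1225 = 0.3273; the interval is -1.5 ± 0.3273 = (-1.83, -1.17).

(-1.83, -1.17)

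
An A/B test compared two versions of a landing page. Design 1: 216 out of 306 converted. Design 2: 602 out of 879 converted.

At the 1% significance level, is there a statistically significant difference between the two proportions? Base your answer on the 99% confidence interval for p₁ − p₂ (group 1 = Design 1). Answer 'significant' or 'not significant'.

p̂₁ = 216/306 = 0.7059 and p̂₂ = 602/879 = 0.6849.
SE₁ = √(p̂₁(1−p̂₁)/n₁) = √(0.7059·0.2941/306) = 0.02605; SE₂ = √(0.6849·0.3151/879) = 0.01567.
Independent samples: SE of the difference = √(SE₁² + SE₂²) = √(0.0006786025 + 0.0002455489) = 0.03040.
z* for 99% confidence is 2.576, so the margin of error is 2.576 × 0.03040 = 0.07831.
Point estimate p̂₁ − p̂₂ = 0.7059 − 0.6849 = 0.0210.
0.0210 ± 0.07831 → (-0.05731, 0.09931).
The interval (-0.05731, 0.09931) contains 0, so the difference is not significant.

not significant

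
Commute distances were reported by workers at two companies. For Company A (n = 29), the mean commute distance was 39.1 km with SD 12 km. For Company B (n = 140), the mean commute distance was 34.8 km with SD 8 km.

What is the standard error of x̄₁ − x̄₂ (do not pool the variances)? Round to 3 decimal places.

2.329

Standard errors of each mean: 12/√29 = 2.2283 and 8/√140 = 0.6761.
SE(x̄₁ − x̄₂) = √(2.2283² + 0.6761²) = 2.3286 for independent samples with unequal variances.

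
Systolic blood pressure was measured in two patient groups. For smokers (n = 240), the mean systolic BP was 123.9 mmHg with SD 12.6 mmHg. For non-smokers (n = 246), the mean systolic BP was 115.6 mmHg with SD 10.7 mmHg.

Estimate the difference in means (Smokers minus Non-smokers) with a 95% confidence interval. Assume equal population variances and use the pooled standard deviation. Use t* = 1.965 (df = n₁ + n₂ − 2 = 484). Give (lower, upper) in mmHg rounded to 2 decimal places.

(6.22, 10.38)

s_p = √[((n₁−1)s₁² + (n₂−1)s₂²)/(n₁+n₂−2)] = √[(239·12.6² + 245·10.7²)/484] = 11.6769.
SE = 11.6769·√(1/240 + 1/246) = 1.0594.
With t* = 1.965, margin = 1.965 × 1.0594 = 2.0817.
x̄₁ − x̄₂ = 123.9 − 115.6 = 8.3000; interval 8.3000 ± 2.0817 = (6.22, 10.38).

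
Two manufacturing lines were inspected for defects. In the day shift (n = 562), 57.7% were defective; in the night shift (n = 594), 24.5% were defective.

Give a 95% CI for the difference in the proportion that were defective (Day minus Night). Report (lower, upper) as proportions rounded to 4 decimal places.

SE₁ = √(p̂₁(1−p̂₁)/n₁) = √(0.5770·0.4230/562) = 0.02084; SE₂ = √(0.2450·0.7550/594) = 0.01765.
Independent samples: SE of the difference = √(SE₁² + SE₂²) = √(0.0004343056 + 0.0003115225) = 0.02731.
z* for 95% confidence is 1.960, so the margin of error is 1.960 × 0.02731 = 0.05353.
Point estimate p̂₁ − p̂₂ = 0.5770 − 0.2450 = 0.3320.
0.3320 ± 0.05353 → (0.2785, 0.3855).

(0.2785, 0.3855)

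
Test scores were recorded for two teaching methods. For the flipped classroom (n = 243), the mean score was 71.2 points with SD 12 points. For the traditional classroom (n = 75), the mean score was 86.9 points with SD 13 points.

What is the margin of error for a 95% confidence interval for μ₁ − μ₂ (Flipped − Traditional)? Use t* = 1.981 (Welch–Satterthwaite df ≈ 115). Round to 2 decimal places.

3.34

Per-group SEs: s₁/√n₁ = 12/√243 = 0.7698, s₂/√n₂ = 13/√75 = 1.5011.
Unpooled SE of the difference: √(0.59259204 + 2.25330121) = 1.6870.
Margin of error = t* · SE = 1.981 × 1.6870 = 3.3419.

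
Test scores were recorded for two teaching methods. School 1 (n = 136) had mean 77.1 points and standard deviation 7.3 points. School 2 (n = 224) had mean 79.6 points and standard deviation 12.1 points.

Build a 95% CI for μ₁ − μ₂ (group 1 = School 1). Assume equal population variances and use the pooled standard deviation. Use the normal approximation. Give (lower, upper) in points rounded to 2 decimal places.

(-4.75, -0.25)

s_p = √[((n₁−1)s₁² + (n₂−1)s₂²)/(n₁+n₂−2)] = √[(135·7.3² + 223·12.1²)/358] = 10.5496.
SE = 10.5496·√(1/136 + 1/224) = 1.1468.
With z* = 1.960, margin = 1.960 × 1.1468 = 2.2477.
x̄₁ − x̄₂ = 77.1 − 79.6 = -2.5000; interval -2.5000 ± 2.2477 = (-4.75, -0.25).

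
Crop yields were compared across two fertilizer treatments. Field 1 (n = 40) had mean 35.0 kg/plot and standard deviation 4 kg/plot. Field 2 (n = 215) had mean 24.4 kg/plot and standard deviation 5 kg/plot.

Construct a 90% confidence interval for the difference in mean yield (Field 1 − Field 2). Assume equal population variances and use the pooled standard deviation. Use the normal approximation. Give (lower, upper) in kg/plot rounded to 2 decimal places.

s_p = √[((n₁−1)s₁² + (n₂−1)s₂²)/(n₁+n₂−2)] = √[(39·4² + 214·5²)/253] = 4.8593.
SE = 4.8593·√(1/40 + 1/215) = 0.8367.
With z* = 1.645, margin = 1.645 × 0.8367 = 1.3764.
x̄₁ − x̄₂ = 35.0 − 24.4 = 10.6000; interval 10.6000 ± 1.3764 = (9.22, 11.98).

(9.22, 11.98)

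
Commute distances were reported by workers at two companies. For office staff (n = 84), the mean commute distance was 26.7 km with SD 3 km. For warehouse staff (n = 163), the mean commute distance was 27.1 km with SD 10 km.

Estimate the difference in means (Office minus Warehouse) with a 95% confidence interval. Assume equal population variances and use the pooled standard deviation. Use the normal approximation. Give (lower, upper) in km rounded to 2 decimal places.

s_p = √[((n₁−1)s₁² + (n₂−1)s₂²)/(n₁+n₂−2)] = √[(83·3² + 162·10²)/245] = 8.3169.
SE = 8.3169·√(1/84 + 1/163) = 1.1171.
With z* = 1.960, margin = 1.960 × 1.1171 = 2.1895.
x̄₁ − x̄₂ = 26.7 − 27.1 = -0.4000; interval -0.4000 ± 2.1895 = (-2.59, 1.79).

(-2.59, 1.79)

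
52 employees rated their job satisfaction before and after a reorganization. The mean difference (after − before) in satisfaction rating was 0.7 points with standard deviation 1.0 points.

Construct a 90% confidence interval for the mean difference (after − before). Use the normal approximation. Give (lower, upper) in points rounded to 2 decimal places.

This is a matched-pairs design, so SE = s_d/√n = 1.0/√52 = 0.1387.
Margin = 1.645 × 0.1387 = 0.2282; the interval is 0.7 ± 0.2282 = (0.47, 0.93).

(0.47, 0.93)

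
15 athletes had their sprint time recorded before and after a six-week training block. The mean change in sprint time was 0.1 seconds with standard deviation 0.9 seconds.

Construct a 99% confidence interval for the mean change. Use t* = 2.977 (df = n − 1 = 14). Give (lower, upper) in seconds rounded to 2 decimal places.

Paired design: SE = s_d/√n = 0.9/√15 = 0.2324.
t* = 2.977; margin of error = 2.977 × 0.2324 = 0.6919.
0.1 ± 0.6919 → (-0.59, 0.79).

(-0.59, 0.79)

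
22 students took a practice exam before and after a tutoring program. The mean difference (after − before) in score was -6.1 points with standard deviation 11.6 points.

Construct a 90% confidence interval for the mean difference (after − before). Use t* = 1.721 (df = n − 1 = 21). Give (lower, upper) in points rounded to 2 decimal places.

(-10.36, -1.84)

This is a matched-pairs design, so SE = s_d/√n = 11.6/√22 = 2.4731.
Margin = 1.721 × 2.4731 = 4.2562; the interval is -6.1 ± 4.2562 = (-10.36, -1.84).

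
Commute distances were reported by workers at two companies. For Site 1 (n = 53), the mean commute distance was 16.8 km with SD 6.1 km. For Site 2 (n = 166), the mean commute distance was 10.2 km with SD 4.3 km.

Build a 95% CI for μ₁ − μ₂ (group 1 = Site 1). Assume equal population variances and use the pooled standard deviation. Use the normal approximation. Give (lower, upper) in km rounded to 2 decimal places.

s_p = √[((n₁−1)s₁² + (n₂−1)s₂²)/(n₁+n₂−2)] = √[(52·6.1² + 165·4.3²)/217] = 4.7933.
SE = 4.7933·√(1/53 + 1/166) = 0.7562.
With z* = 1.960, margin = 1.960 × 0.7562 = 1.4822.
x̄₁ − x̄₂ = 16.8 − 10.2 = 6.6000; interval 6.6000 ± 1.4822 = (5.12, 8.08).

(5.12, 8.08)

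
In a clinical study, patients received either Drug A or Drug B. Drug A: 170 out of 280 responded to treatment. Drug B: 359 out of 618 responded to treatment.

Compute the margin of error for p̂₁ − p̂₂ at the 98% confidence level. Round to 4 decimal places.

First, p̂₁ = 170/280 = 0.6071; p̂₂ = 359/618 = 0.5809.
The two standard errors are √(0.6071×0.3929/280) = 0.02919 and √(0.5809×0.4191/618) = 0.01985.
Because the samples are independent, SE_diff = √(0.02919² + 0.01985²) = 0.03530.
Using z* = 2.326 for 98%, ME = 2.326 × 0.03530 = 0.08211.

0.0821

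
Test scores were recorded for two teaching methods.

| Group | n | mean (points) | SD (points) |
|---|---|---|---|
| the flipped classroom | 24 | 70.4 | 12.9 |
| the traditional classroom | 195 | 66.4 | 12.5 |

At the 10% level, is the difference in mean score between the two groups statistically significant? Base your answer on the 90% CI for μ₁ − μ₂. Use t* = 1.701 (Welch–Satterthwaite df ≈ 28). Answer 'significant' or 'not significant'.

not significant

Standard errors of each mean: 12.9/√24 = 2.6332 and 12.5/√195 = 0.8951.
SE(x̄₁ − x̄₂) = √(2.6332² + 0.8951²) = 2.7812 for independent samples with unequal variances.
With t* = 1.701, the margin is 1.701 × 2.7812 = 4.7308.
x̄₁ − x̄₂ = 70.4 − 66.4 = 4.0000; the interval is 4.0000 ± 4.7308 = (-0.7308, 8.7308).
The interval (-0.7308, 8.7308) contains 0, so the difference is not significant.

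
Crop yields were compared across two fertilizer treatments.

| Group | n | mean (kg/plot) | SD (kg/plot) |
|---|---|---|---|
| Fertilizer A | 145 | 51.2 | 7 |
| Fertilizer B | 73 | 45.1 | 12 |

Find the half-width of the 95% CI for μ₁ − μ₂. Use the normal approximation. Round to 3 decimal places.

2.979

Standard errors of each mean: 7/√145 = 0.5813 and 12/√73 = 1.4045.
SE(x̄₁ − x̄₂) = √(0.5813² + 1.4045²) = 1.5200 for independent samples with unequal variances.
With z* = 1.960, the margin is 1.960 × 1.5200 = 2.9792.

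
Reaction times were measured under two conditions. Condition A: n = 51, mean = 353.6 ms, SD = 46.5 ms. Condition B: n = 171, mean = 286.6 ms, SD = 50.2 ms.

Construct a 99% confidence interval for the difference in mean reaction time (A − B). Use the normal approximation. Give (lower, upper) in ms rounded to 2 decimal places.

(47.53, 86.47)

Per-group SEs: s₁/√n₁ = 46.5/√51 = 6.5113, s₂/√n₂ = 50.2/√171 = 3.8389.
Unpooled SE of the difference: √(42.39702769 + 14.73715321) = 7.5587.
Margin of error = z* · SE = 2.576 × 7.5587 = 19.4712.
x̄₁ − x̄₂ = 353.6 − 286.6 = 67.0000.
CI: 67.0000 ± 19.4712 = (47.53, 86.47).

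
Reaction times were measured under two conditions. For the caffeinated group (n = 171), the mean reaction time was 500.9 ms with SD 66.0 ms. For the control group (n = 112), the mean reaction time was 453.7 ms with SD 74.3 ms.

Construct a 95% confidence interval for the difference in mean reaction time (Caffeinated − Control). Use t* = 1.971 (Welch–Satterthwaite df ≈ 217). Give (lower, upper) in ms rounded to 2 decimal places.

Per-group SEs: s₁/√n₁ = 66.0/√171 = 5.0471, s₂/√n₂ = 74.3/√112 = 7.0207.
Unpooled SE of the difference: √(25.47321841 + 49.29022849) = 8.6466.
Margin of error = t* · SE = 1.971 × 8.6466 = 17.0424.
x̄₁ − x̄₂ = 500.9 − 453.7 = 47.2000.
CI: 47.2000 ± 17.0424 = (30.16, 64.24).

(30.16, 64.24)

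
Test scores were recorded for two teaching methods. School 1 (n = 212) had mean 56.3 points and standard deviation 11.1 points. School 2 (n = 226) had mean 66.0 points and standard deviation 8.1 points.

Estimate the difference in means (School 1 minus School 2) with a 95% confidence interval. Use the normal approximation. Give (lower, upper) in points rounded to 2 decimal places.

(-11.53, -7.87)

SE₁ = s₁/√n₁ = 11.1/√212 = 0.7624; SE₂ = 8.1/√226 = 0.5388.
Independent samples, unequal variances: SE_diff = √(SE₁² + SE₂²) = √(0.58125376 + 0.29030544) = 0.9336.
z* = 1.960, so margin of error = 1.960 × 0.9336 = 1.8299.
Difference in means = 56.3 − 66.0 = -9.7000.
-9.7000 ± 1.8299 → (-11.53, -7.87).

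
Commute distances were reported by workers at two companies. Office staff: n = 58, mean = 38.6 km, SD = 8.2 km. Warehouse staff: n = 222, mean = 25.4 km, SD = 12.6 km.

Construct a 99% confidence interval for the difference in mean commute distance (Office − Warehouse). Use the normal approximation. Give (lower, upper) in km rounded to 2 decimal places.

(9.67, 16.73)

SE₁ = s₁/√n₁ = 8.2/√58 = 1.0767; SE₂ = 12.6/√222 = 0.8457.
Independent samples, unequal variances: SE_diff = √(SE₁² + SE₂²) = √(1.15928289 + 0.71520849) = 1.3691.
z* = 2.576, so margin of error = 2.576 × 1.3691 = 3.5268.
Difference in means = 38.6 − 25.4 = 13.2000.
13.2000 ± 3.5268 → (9.67, 16.73).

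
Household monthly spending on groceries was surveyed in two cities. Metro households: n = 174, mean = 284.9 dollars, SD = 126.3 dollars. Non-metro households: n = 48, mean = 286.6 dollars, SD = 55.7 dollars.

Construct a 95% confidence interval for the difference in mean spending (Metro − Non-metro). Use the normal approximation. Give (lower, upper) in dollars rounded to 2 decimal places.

(-26.20, 22.80)

Per-group SEs: s₁/√n₁ = 126.3/√174 = 9.5748, s₂/√n₂ = 55.7/√48 = 8.0396.
Unpooled SE of the difference: √(91.67679504 + 64.63516816) = 12.5025.
Margin of error = z* · SE = 1.960 × 12.5025 = 24.5049.
x̄₁ − x̄₂ = 284.9 − 286.6 = -1.7000.
CI: -1.7000 ± 24.5049 = (-26.20, 22.80).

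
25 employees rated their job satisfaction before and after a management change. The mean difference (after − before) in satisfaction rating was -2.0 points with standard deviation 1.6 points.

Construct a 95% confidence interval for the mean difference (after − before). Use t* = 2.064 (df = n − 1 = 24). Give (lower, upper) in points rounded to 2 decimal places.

Paired design: SE = s_d/√n = 1.6/√25 = 0.3200.
t* = 2.064; margin of error = 2.064 × 0.3200 = 0.6605.
-2.0 ± 0.6605 → (-2.66, -1.34).

(-2.66, -1.34)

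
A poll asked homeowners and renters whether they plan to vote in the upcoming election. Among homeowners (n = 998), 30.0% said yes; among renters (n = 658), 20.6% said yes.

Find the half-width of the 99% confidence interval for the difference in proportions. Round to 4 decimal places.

SE₁ = √(p̂₁(1−p̂₁)/n₁) = √(0.3000·0.7000/998) = 0.01451; SE₂ = √(0.2060·0.7940/658) = 0.01577.
Independent samples: SE of the difference = √(SE₁² + SE₂²) = √(0.0002105401 + 0.0002486929) = 0.02143.
z* for 99% confidence is 2.576, so the margin of error is 2.576 × 0.02143 = 0.05520.

0.0552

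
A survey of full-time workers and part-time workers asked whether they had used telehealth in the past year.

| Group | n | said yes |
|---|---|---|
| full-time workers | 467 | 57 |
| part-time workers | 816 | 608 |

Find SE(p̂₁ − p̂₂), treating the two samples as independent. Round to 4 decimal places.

First, p̂₁ = 57/467 = 0.1221; p̂₂ = 608/816 = 0.7451.
The two standard errors are √(0.1221×0.8779/467) = 0.01515 and √(0.7451×0.2549/816) = 0.01526.
Because the samples are independent, SE_diff = √(0.01515² + 0.01526²) = 0.02150.

0.0215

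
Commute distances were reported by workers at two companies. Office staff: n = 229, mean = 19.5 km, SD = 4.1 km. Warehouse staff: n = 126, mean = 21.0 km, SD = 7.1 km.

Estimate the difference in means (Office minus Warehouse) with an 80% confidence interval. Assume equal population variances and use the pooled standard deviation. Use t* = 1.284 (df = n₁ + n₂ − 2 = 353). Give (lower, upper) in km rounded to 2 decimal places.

(-2.26, -0.74)

s_p = √[((n₁−1)s₁² + (n₂−1)s₂²)/(n₁+n₂−2)] = √[(228·4.1² + 125·7.1²)/353] = 5.3580.
SE = 5.3580·√(1/229 + 1/126) = 0.5943.
With t* = 1.284, margin = 1.284 × 0.5943 = 0.7631.
x̄₁ − x̄₂ = 19.5 − 21.0 = -1.5000; interval -1.5000 ± 0.7631 = (-2.26, -0.74).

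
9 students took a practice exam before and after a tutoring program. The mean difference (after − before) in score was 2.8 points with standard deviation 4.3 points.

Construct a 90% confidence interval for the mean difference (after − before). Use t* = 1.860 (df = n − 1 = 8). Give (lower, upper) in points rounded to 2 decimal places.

(0.13, 5.47)

This is a matched-pairs design, so SE = s_d/√n = 4.3/√9 = 1.4333.
Margin = 1.860 × 1.4333 = 2.6659; the interval is 2.8 ± 2.6659 = (0.13, 5.47).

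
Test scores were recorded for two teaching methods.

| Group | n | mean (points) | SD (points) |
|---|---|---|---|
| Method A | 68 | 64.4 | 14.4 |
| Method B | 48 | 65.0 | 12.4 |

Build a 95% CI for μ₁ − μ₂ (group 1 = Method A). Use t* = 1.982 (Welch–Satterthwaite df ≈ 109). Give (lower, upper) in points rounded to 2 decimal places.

(-5.56, 4.36)

SE₁ = s₁/√n₁ = 14.4/√68 = 1.7463; SE₂ = 12.4/√48 = 1.7898.
Independent samples, unequal variances: SE_diff = √(SE₁² + SE₂²) = √(3.04956369 + 3.20338404) = 2.5006.
t* = 1.982, so margin of error = 1.982 × 2.5006 = 4.9562.
Difference in means = 64.4 − 65.0 = -0.6000.
-0.6000 ± 4.9562 → (-5.56, 4.36).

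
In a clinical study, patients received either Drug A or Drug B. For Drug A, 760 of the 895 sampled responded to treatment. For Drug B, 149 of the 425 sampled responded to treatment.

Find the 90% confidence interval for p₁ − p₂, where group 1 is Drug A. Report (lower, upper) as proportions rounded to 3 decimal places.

p̂₁ = 760/895 = 0.8492 and p̂₂ = 149/425 = 0.3506.
SE₁ = √(p̂₁(1−p̂₁)/n₁) = √(0.8492·0.1508/895) = 0.01196; SE₂ = √(0.3506·0.6494/425) = 0.02315.
Independent samples: SE of the difference = √(SE₁² + SE₂²) = √(0.0001430416 + 0.0005359225) = 0.02606.
z* for 90% confidence is 1.645, so the margin of error is 1.645 × 0.02606 = 0.04287.
Point estimate p̂₁ − p̂₂ = 0.8492 − 0.3506 = 0.4986.
0.4986 ± 0.04287 → (0.456, 0.541).

(0.456, 0.541)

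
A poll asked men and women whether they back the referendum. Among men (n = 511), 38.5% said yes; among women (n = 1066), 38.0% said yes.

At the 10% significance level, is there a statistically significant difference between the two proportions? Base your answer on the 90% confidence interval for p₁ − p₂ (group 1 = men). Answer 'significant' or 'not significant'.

not significant

The two standard errors are √(0.3850×0.6150/511) = 0.02153 and √(0.3800×0.6200/1066) = 0.01487.
Because the samples are independent, SE_diff = √(0.02153² + 0.01487²) = 0.02617.
Using z* = 1.645 for 90%, ME = 1.645 × 0.02617 = 0.04305.
p̂₁ − p̂₂ = 0.0050; interval 0.0050 ± 0.04305 gives (-0.03805, 0.04805).
The interval (-0.03805, 0.04805) contains 0, so the difference is not significant.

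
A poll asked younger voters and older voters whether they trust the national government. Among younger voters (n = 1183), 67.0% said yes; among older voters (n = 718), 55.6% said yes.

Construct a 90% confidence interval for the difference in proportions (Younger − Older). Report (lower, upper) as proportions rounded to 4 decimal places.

SE₁ = √(p̂₁(1−p̂₁)/n₁) = √(0.6700·0.3300/1183) = 0.01367; SE₂ = √(0.5560·0.4440/718) = 0.01854.
Independent samples: SE of the difference = √(SE₁² + SE₂²) = √(0.0001868689 + 0.0003437316) = 0.02303.
z* for 90% confidence is 1.645, so the margin of error is 1.645 × 0.02303 = 0.03788.
Point estimate p̂₁ − p̂₂ = 0.6700 − 0.5560 = 0.1140.
0.1140 ± 0.03788 → (0.0761, 0.1519).

(0.0761, 0.1519)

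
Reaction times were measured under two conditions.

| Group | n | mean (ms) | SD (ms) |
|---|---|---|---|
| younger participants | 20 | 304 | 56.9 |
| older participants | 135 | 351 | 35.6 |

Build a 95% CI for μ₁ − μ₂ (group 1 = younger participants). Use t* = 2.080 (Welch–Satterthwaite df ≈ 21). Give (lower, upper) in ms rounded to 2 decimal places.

Standard errors of each mean: 56.9/√20 = 12.7232 and 35.6/√135 = 3.0640.
SE(x̄₁ − x̄₂) = √(12.7232² + 3.0640²) = 13.0869 for independent samples with unequal variances.
With t* = 2.080, the margin is 2.080 × 13.0869 = 27.2208.
x̄₁ − x̄₂ = 304 − 351 = -47.0000; the interval is -47.0000 ± 27.2208 = (-74.22, -19.78).

(-74.22, -19.78)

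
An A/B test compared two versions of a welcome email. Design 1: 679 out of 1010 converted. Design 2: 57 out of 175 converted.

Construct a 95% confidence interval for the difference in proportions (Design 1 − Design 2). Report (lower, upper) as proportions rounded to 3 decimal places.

(0.271, 0.422)

Sample proportions: 679/1010 = 0.6723, 57/175 = 0.3257.
Each SE is √(p̂(1−p̂)/n): √(0.6723·0.3277/1010) = 0.01477 and √(0.3257·0.6743/175) = 0.03543.
SE(p̂₁ − p̂₂) = √(SE₁² + SE₂²) = √(0.0002181529 + 0.0012552849) = 0.03839, since the two samples are independent.
At 95% confidence z* = 1.960; margin = 1.960 × 0.03839 = 0.07524.
The difference is 0.6723 − 0.3257 = 0.3466, so the interval is 0.3466 ± 0.07524 = (0.271, 0.422).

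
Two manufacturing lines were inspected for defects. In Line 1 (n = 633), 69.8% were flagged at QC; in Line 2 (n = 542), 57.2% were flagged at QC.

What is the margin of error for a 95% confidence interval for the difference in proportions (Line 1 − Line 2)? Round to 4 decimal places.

0.0549

Each SE is √(p̂(1−p̂)/n): √(0.6980·0.3020/633) = 0.01825 and √(0.5720·0.4280/542) = 0.02125.
SE(p̂₁ − p̂₂) = √(SE₁² + SE₂²) = √(0.0003330625 + 0.0004515625) = 0.02801, since the two samples are independent.
At 95% confidence z* = 1.960; margin = 1.960 × 0.02801 = 0.05490.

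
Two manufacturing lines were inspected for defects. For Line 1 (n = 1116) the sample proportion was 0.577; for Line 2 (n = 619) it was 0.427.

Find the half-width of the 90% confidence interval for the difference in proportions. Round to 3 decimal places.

0.041

The two standard errors are √(0.5770×0.4230/1116) = 0.01479 and √(0.4270×0.5730/619) = 0.01988.
Because the samples are independent, SE_diff = √(0.01479² + 0.01988²) = 0.02478.
Using z* = 1.645 for 90%, ME = 1.645 × 0.02478 = 0.04076.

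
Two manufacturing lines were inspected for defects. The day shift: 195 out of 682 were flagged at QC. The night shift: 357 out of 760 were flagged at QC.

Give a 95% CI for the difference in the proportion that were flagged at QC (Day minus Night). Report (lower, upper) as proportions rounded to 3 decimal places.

Sample proportions: 195/682 = 0.2859, 357/760 = 0.4697.
Each SE is √(p̂(1−p̂)/n): √(0.2859·0.7141/682) = 0.01730 and √(0.4697·0.5303/760) = 0.01810.
SE(p̂₁ − p̂₂) = √(SE₁² + SE₂²) = √(0.00029929 + 0.00032761) = 0.02504, since the two samples are independent.
At 95% confidence z* = 1.960; margin = 1.960 × 0.02504 = 0.04908.
The difference is 0.2859 − 0.4697 = -0.1838, so the interval is -0.1838 ± 0.04908 = (-0.233, -0.135).

(-0.233, -0.135)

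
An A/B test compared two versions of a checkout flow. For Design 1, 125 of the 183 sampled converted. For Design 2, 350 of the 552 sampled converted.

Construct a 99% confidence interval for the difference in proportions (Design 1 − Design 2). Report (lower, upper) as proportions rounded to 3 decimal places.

(-0.054, 0.152)

Sample proportions: 125/183 = 0.6831, 350/552 = 0.6341.
Each SE is √(p̂(1−p̂)/n): √(0.6831·0.3169/183) = 0.03439 and √(0.6341·0.3659/552) = 0.02050.
SE(p̂₁ − p̂₂) = √(SE₁² + SE₂²) = √(0.0011826721 + 0.00042025) = 0.04004, since the two samples are independent.
At 99% confidence z* = 2.576; margin = 2.576 × 0.04004 = 0.10314.
The difference is 0.6831 − 0.6341 = 0.0490, so the interval is 0.0490 ± 0.10314 = (-0.054, 0.152).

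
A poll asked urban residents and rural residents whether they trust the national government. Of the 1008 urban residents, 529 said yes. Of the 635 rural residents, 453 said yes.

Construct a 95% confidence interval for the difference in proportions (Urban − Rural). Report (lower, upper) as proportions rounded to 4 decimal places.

Sample proportions: 529/1008 = 0.5248, 453/635 = 0.7134.
Each SE is √(p̂(1−p̂)/n): √(0.5248·0.4752/1008) = 0.01573 and √(0.7134·0.2866/635) = 0.01794.
SE(p̂₁ − p̂₂) = √(SE₁² + SE₂²) = √(0.0002474329 + 0.0003218436) = 0.02386, since the two samples are independent.
At 95% confidence z* = 1.960; margin = 1.960 × 0.02386 = 0.04677.
The difference is 0.5248 − 0.7134 = -0.1886, so the interval is -0.1886 ± 0.04677 = (-0.2354, -0.1418).

(-0.2354, -0.1418)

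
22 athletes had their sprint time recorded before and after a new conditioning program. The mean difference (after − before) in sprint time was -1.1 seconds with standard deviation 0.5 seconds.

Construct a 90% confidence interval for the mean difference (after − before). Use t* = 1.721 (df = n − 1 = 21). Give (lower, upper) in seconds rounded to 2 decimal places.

Paired design: SE = s_d/√n = 0.5/√22 = 0.1066.
t* = 1.721; margin of error = 1.721 × 0.1066 = 0.1835.
-1.1 ± 0.1835 → (-1.28, -0.92).

(-1.28, -0.92)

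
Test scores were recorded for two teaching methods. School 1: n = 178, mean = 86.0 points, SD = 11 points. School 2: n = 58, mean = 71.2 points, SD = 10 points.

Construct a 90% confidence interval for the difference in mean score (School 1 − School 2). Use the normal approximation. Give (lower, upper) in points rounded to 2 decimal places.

SE₁ = s₁/√n₁ = 11/√178 = 0.8245; SE₂ = 10/√58 = 1.3131.
Independent samples, unequal variances: SE_diff = √(SE₁² + SE₂²) = √(0.67980025 + 1.72423161) = 1.5505.
z* = 1.645, so margin of error = 1.645 × 1.5505 = 2.5506.
Difference in means = 86.0 − 71.2 = 14.8000.
14.8000 ± 2.5506 → (12.25, 17.35).

(12.25, 17.35)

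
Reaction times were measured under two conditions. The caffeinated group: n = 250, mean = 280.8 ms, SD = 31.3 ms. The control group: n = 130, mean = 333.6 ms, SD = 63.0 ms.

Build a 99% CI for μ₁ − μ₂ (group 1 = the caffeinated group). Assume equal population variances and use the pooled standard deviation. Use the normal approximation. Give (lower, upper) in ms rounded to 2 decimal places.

(-65.26, -40.34)

s_p = √[((n₁−1)s₁² + (n₂−1)s₂²)/(n₁+n₂−2)] = √[(249·31.3² + 129·63.0²)/378] = 44.7197.
SE = 44.7197·√(1/250 + 1/130) = 4.8356.
With z* = 2.576, margin = 2.576 × 4.8356 = 12.4565.
x̄₁ − x̄₂ = 280.8 − 333.6 = -52.8000; interval -52.8000 ± 12.4565 = (-65.26, -40.34).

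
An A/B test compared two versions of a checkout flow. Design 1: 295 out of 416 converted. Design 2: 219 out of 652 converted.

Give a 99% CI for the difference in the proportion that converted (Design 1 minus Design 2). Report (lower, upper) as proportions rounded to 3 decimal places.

p̂₁ = 295/416 = 0.7091 and p̂₂ = 219/652 = 0.3359.
SE₁ = √(p̂₁(1−p̂₁)/n₁) = √(0.7091·0.2909/416) = 0.02227; SE₂ = √(0.3359·0.6641/652) = 0.01850.
Independent samples: SE of the difference = √(SE₁² + SE₂²) = √(0.0004959529 + 0.00034225) = 0.02895.
z* for 99% confidence is 2.576, so the margin of error is 2.576 × 0.02895 = 0.07458.
Point estimate p̂₁ − p̂₂ = 0.7091 − 0.3359 = 0.3732.
0.3732 ± 0.07458 → (0.299, 0.448).

(0.299, 0.448)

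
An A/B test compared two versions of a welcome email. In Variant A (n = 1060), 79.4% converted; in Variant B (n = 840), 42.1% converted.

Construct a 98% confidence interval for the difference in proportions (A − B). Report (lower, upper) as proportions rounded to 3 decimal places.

The two standard errors are √(0.7940×0.2060/1060) = 0.01242 and √(0.4210×0.5790/840) = 0.01703.
Because the samples are independent, SE_diff = √(0.01242² + 0.01703²) = 0.02108.
Using z* = 2.326 for 98%, ME = 2.326 × 0.02108 = 0.04903.
p̂₁ − p̂₂ = 0.3730; interval 0.3730 ± 0.04903 gives (0.324, 0.422).

(0.324, 0.422)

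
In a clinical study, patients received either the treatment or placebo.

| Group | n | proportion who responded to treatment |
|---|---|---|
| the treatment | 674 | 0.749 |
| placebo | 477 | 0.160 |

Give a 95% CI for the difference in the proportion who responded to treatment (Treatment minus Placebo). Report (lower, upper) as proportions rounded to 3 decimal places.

Each SE is √(p̂(1−p̂)/n): √(0.7490·0.2510/674) = 0.01670 and √(0.1600·0.8400/477) = 0.01679.
SE(p̂₁ − p̂₂) = √(SE₁² + SE₂²) = √(0.00027889 + 0.0002819041) = 0.02368, since the two samples are independent.
At 95% confidence z* = 1.960; margin = 1.960 × 0.02368 = 0.04641.
The difference is 0.7490 − 0.1600 = 0.5890, so the interval is 0.5890 ± 0.04641 = (0.543, 0.635).

(0.543, 0.635)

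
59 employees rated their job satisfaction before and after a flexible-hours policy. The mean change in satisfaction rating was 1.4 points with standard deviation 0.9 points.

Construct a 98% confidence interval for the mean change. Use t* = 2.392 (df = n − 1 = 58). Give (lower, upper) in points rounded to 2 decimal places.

(1.12, 1.68)

Paired design: SE = s_d/√n = 0.9/√59 = 0.1172.
t* = 2.392; margin of error = 2.392 × 0.1172 = 0.2803.
1.4 ± 0.2803 → (1.12, 1.68).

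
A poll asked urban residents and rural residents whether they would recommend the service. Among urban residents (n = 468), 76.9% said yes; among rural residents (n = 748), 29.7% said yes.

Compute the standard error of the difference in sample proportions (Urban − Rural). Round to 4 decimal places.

0.0257

Each SE is √(p̂(1−p̂)/n): √(0.7690·0.2310/468) = 0.01948 and √(0.2970·0.7030/748) = 0.01671.
SE(p̂₁ − p̂₂) = √(SE₁² + SE₂²) = √(0.0003794704 + 0.0002792241) = 0.02567, since the two samples are independent.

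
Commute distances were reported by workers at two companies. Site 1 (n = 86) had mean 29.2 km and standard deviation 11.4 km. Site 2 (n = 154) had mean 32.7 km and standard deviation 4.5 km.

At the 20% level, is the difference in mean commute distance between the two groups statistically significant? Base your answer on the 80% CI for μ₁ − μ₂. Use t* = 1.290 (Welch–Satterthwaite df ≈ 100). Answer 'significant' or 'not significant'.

Per-group SEs: s₁/√n₁ = 11.4/√86 = 1.2293, s₂/√n₂ = 4.5/√154 = 0.3626.
Unpooled SE of the difference: √(1.51117849 + 0.13147876) = 1.2817.
Margin of error = t* · SE = 1.290 × 1.2817 = 1.6534.
x̄₁ − x̄₂ = 29.2 − 32.7 = -3.5000.
CI: -3.5000 ± 1.6534 = (-5.1534, -1.8466).
The interval (-5.1534, -1.8466) does not contain 0, so the difference is significant.

significant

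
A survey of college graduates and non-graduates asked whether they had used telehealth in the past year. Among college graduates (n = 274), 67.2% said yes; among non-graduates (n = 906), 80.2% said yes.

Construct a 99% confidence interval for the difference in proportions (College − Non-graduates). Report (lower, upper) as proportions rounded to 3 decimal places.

SE₁ = √(p̂₁(1−p̂₁)/n₁) = √(0.6720·0.3280/274) = 0.02836; SE₂ = √(0.8020·0.1980/906) = 0.01324.
Independent samples: SE of the difference = √(SE₁² + SE₂²) = √(0.0008042896 + 0.0001752976) = 0.03130.
z* for 99% confidence is 2.576, so the margin of error is 2.576 × 0.03130 = 0.08063.
Point estimate p̂₁ − p̂₂ = 0.6720 − 0.8020 = -0.1300.
-0.1300 ± 0.08063 → (-0.211, -0.049).

(-0.211, -0.049)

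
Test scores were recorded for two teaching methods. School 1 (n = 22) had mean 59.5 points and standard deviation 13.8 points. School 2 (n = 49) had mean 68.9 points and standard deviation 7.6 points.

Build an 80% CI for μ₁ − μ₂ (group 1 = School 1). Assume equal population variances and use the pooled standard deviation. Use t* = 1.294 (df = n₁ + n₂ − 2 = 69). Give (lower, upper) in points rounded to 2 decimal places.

Pooled variance s_p² = [21·13.8² + 48·7.6²] / (22+49−2) = 98.1409, so s_p = 9.9066.
SE_diff = s_p·√(1/n₁ + 1/n₂) = 9.9066·√(1/22 + 1/49) = 2.5424.
t* = 1.294; margin = 1.294 × 2.5424 = 3.2899.
Difference = 59.5 − 68.9 = -9.4000.
-9.4000 ± 3.2899 → (-12.69, -6.11).

(-12.69, -6.11)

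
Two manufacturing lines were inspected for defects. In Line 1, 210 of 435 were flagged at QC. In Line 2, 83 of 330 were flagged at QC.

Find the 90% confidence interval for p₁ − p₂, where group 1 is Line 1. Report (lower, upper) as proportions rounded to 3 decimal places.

(0.176, 0.287)

Sample proportions: 210/435 = 0.4828, 83/330 = 0.2515.
Each SE is √(p̂(1−p̂)/n): √(0.4828·0.5172/435) = 0.02396 and √(0.2515·0.7485/330) = 0.02388.
SE(p̂₁ − p̂₂) = √(SE₁² + SE₂²) = √(0.0005740816 + 0.0005702544) = 0.03383, since the two samples are independent.
At 90% confidence z* = 1.645; margin = 1.645 × 0.03383 = 0.05565.
The difference is 0.4828 − 0.2515 = 0.2313, so the interval is 0.2313 ± 0.05565 = (0.176, 0.287).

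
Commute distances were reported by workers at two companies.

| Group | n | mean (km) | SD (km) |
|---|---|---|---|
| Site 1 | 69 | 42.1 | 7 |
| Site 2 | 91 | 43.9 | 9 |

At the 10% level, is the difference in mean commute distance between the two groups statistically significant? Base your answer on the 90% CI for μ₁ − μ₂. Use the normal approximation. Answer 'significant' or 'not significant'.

not significant

Per-group SEs: s₁/√n₁ = 7/√69 = 0.8427, s₂/√n₂ = 9/√91 = 0.9435.
Unpooled SE of the difference: √(0.71014329 + 0.89019225) = 1.2650.
Margin of error = z* · SE = 1.645 × 1.2650 = 2.0809.
x̄₁ − x̄₂ = 42.1 − 43.9 = -1.8000.
CI: -1.8000 ± 2.0809 = (-3.8809, 0.2809).
The interval (-3.8809, 0.2809) contains 0, so the difference is not significant.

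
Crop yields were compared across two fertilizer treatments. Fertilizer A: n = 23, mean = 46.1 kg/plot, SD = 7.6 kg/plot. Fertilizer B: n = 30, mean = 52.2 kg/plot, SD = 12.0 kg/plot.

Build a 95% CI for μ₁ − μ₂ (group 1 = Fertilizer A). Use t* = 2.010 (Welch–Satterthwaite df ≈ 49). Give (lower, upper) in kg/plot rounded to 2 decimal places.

(-11.53, -0.67)

Standard errors of each mean: 7.6/√23 = 1.5847 and 12.0/√30 = 2.1909.
SE(x̄₁ − x̄₂) = √(1.5847² + 2.1909²) = 2.7039 for independent samples with unequal variances.
With t* = 2.010, the margin is 2.010 × 2.7039 = 5.4348.
x̄₁ − x̄₂ = 46.1 − 52.2 = -6.1000; the interval is -6.1000 ± 5.4348 = (-11.53, -0.67).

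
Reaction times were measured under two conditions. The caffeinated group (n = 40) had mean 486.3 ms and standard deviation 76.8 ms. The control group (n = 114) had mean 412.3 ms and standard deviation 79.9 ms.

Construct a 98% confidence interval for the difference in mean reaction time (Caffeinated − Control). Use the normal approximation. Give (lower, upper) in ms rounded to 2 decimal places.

SE₁ = s₁/√n₁ = 76.8/√40 = 12.1431; SE₂ = 79.9/√114 = 7.4833.
Independent samples, unequal variances: SE_diff = √(SE₁² + SE₂²) = √(147.45487761 + 55.99977889) = 14.2638.
z* = 2.326, so margin of error = 2.326 × 14.2638 = 33.1776.
Difference in means = 486.3 − 412.3 = 74.0000.
74.0000 ± 33.1776 → (40.82, 107.18).

(40.82, 107.18)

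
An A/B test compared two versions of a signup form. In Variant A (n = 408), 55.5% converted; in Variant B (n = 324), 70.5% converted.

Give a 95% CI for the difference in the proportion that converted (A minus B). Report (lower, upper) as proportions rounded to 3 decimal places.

The two standard errors are √(0.5550×0.4450/408) = 0.02460 and √(0.7050×0.2950/324) = 0.02534.
Because the samples are independent, SE_diff = √(0.02460² + 0.02534²) = 0.03532.
Using z* = 1.960 for 95%, ME = 1.960 × 0.03532 = 0.06923.
p̂₁ − p̂₂ = -0.1500; interval -0.1500 ± 0.06923 gives (-0.219, -0.081).

(-0.219, -0.081)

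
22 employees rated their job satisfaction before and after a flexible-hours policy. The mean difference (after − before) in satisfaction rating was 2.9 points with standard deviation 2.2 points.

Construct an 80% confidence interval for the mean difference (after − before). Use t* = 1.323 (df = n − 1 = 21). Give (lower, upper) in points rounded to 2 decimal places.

Paired design: SE = s_d/√n = 2.2/√22 = 0.4690.
t* = 1.323; margin of error = 1.323 × 0.4690 = 0.6205.
2.9 ± 0.6205 → (2.28, 3.52).

(2.28, 3.52)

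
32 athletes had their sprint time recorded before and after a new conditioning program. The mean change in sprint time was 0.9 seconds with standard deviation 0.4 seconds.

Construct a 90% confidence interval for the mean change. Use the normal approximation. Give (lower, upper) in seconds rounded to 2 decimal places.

Paired design: SE = s_d/√n = 0.4/√32 = 0.0707.
z* = 1.645; margin of error = 1.645 × 0.0707 = 0.1163.
0.9 ± 0.1163 → (0.78, 1.02).

(0.78, 1.02)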